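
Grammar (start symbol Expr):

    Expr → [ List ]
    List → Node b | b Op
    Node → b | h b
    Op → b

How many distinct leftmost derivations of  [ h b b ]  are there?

Parse trees for [ h b b ]:
  [Expr [ [List [Node h b] b] ]]

1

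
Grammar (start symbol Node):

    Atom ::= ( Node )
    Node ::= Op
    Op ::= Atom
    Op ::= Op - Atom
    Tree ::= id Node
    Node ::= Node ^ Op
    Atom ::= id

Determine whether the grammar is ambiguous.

(Tree is unreachable from Node, so its rules don't affect L(Node).) This is a standard precedence ladder (Node over Op over Atom), with each level left-recursive on its own operator ('^' at Node, '-' at Op). That structure is LR(1), hence unambiguous.

Unambiguous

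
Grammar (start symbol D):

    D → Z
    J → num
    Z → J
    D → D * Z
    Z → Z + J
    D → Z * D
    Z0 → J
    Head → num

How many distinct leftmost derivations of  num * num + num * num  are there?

4

Parse trees for num * num + num * num:
  [D [D [D [Z [J num]]] * [Z [Z [J num]] + [J num]]] * [Z [J num]]]
  [D [D [Z [J num]] * [D [Z [Z [J num]] + [J num]]]] * [Z [J num]]]
  [D [Z [J num]] * [D [D [Z [Z [J num]] + [J num]]] * [Z [J num]]]]
  [D [Z [J num]] * [D [Z [Z [J num]] + [J num]] * [D [Z [J num]]]]]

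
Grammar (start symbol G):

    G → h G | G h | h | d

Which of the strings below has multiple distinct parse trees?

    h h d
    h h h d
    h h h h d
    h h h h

h h d: 1 tree
h h h d: 1 tree
h h h h d: 1 tree
h h h h: 8 trees

h h h h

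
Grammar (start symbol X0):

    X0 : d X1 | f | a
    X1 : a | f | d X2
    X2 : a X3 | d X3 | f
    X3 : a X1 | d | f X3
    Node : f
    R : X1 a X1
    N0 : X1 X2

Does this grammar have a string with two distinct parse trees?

Only X0, X1, X2, X3 are reachable from X0; ignoring the rest: Each reachable nonterminal has at most one production per leading terminal, and all productions are right-linear; the derivation is determined token-by-token.

Unambiguous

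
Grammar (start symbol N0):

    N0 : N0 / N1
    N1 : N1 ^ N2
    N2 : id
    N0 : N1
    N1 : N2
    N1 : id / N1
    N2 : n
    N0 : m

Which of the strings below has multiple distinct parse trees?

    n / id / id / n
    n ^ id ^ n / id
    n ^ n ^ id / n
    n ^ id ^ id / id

n / id / id / n

n / id / id / n: 4 trees
n ^ id ^ n / id: 1 tree
n ^ n ^ id / n: 1 tree
n ^ id ^ id / id: 1 tree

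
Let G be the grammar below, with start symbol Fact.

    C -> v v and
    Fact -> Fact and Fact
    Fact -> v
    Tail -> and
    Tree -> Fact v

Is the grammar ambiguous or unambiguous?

Witness: v and v and v

Derivation 1: Fact ⇒ Fact and Fact ⇒ Fact and Fact and Fact ⇒ v and Fact and Fact ⇒ v and v and Fact ⇒ v and v and v
Derivation 2: Fact ⇒ Fact and Fact ⇒ v and Fact ⇒ v and Fact and Fact ⇒ v and v and Fact ⇒ v and v and v

Two distinct leftmost derivations for the same string.

Ambiguous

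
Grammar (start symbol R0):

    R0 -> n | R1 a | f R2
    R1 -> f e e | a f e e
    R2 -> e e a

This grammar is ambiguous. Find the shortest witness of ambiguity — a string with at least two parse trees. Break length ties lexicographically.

f e e a

length 1: no string has ≥2 trees
length 4: f e e a has 2 parse trees

Two derivations of f e e a:
  R0 ⇒ R1 a ⇒ f e e a
  R0 ⇒ f R2 ⇒ f e e a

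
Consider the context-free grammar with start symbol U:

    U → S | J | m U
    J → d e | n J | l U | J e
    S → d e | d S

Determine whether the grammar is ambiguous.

Ambiguous

Witness: d e

Derivation 1: U ⇒ S ⇒ d e
Derivation 2: U ⇒ J ⇒ d e

Two distinct leftmost derivations for the same string.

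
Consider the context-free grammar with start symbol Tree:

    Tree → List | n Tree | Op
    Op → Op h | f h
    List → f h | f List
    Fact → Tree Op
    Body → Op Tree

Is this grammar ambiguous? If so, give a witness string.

Ambiguous

Witness: f h

Derivation 1: Tree ⇒ List ⇒ f h
Derivation 2: Tree ⇒ Op ⇒ f h

Two distinct leftmost derivations for the same string.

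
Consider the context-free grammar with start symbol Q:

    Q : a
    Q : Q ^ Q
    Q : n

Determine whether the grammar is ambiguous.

Witness: a ^ a ^ a

Derivation 1: Q ⇒ Q ^ Q ⇒ a ^ Q ⇒ a ^ Q ^ Q ⇒ a ^ a ^ Q ⇒ a ^ a ^ a
Derivation 2: Q ⇒ Q ^ Q ⇒ Q ^ Q ^ Q ⇒ a ^ Q ^ Q ⇒ a ^ a ^ Q ⇒ a ^ a ^ a

Two distinct leftmost derivations for the same string.

Ambiguous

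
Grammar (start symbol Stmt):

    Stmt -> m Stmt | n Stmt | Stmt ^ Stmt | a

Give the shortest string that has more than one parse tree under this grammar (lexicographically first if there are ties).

length 1: no string has ≥2 trees
length 2: no string has ≥2 trees
length 3: no string has ≥2 trees
length 4: m a ^ a has 2 parse trees

Two derivations of m a ^ a:
  Stmt ⇒ m Stmt ⇒ m Stmt ^ Stmt ⇒ m a ^ Stmt ⇒ m a ^ a
  Stmt ⇒ Stmt ^ Stmt ⇒ m Stmt ^ Stmt ⇒ m a ^ Stmt ⇒ m a ^ a

m a ^ a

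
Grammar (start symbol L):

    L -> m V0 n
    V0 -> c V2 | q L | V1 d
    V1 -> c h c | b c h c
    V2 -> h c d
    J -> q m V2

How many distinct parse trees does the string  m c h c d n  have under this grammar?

2

Parse trees for m c h c d n:
  [L m [V0 c [V2 h c d]] n]
  [L m [V0 [V1 c h c] d] n]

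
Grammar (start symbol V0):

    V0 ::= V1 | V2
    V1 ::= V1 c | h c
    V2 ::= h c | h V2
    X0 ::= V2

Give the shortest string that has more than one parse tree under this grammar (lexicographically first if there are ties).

h c

length 2: h c has 2 parse trees

Two derivations of h c:
  V0 ⇒ V1 ⇒ h c
  V0 ⇒ V2 ⇒ h c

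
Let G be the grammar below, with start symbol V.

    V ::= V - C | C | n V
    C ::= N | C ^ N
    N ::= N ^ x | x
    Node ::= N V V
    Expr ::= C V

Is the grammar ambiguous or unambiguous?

Ambiguous

Witness: x ^ x

Derivation 1: V ⇒ C ⇒ N ⇒ N ^ x ⇒ x ^ x
Derivation 2: V ⇒ C ⇒ C ^ N ⇒ N ^ N ⇒ x ^ N ⇒ x ^ x

Two distinct leftmost derivations for the same string.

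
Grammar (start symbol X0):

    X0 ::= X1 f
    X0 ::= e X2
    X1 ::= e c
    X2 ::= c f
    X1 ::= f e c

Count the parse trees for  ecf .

2

Parse trees for ecf:
  [X0 [X1 e c] f]
  [X0 e [X2 c f]]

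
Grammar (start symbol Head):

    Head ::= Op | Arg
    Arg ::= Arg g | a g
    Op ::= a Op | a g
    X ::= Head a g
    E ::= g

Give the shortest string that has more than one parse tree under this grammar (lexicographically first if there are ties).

length 2: a g has 2 parse trees

Two derivations of a g:
  Head ⇒ Op ⇒ a g
  Head ⇒ Arg ⇒ a g

a g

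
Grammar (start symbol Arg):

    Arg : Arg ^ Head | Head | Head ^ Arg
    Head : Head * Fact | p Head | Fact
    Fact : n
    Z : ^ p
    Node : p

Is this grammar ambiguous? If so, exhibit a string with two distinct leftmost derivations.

Witness: n ^ n

Derivation 1: Arg ⇒ Arg ^ Head ⇒ Head ^ Head ⇒ Fact ^ Head ⇒ n ^ Head ⇒ n ^ Fact ⇒ n ^ n
Derivation 2: Arg ⇒ Head ^ Arg ⇒ Fact ^ Arg ⇒ n ^ Arg ⇒ n ^ Head ⇒ n ^ Fact ⇒ n ^ n

Two distinct leftmost derivations for the same string.

Ambiguous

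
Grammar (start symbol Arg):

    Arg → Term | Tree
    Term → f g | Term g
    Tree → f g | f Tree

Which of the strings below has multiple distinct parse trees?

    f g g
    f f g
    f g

f g

f g g: 1 tree
f f g: 1 tree
f g: 2 trees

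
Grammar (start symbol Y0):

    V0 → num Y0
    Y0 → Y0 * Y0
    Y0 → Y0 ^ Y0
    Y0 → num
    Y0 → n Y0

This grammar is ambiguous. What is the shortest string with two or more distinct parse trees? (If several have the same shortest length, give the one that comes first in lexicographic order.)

length 1: no string has ≥2 trees
length 2: no string has ≥2 trees
length 3: no string has ≥2 trees
length 4: n num * num has 2 parse trees

Two derivations of n num * num:
  Y0 ⇒ Y0 * Y0 ⇒ n Y0 * Y0 ⇒ n num * Y0 ⇒ n num * num
  Y0 ⇒ n Y0 ⇒ n Y0 * Y0 ⇒ n num * Y0 ⇒ n num * num

n num * num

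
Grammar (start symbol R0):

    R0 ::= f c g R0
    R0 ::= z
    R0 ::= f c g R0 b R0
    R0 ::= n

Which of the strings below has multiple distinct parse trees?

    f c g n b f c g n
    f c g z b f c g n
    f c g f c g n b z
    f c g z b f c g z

f c g f c g n b z

f c g n b f c g n: 1 tree
f c g z b f c g n: 1 tree
f c g f c g n b z: 2 trees
f c g z b f c g z: 1 tree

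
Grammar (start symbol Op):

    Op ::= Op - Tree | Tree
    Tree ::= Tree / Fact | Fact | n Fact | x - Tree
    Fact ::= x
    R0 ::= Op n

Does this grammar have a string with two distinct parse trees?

Witness: x - x

Derivation 1: Op ⇒ Op - Tree ⇒ Tree - Tree ⇒ Fact - Tree ⇒ x - Tree ⇒ x - Fact ⇒ x - x
Derivation 2: Op ⇒ Tree ⇒ x - Tree ⇒ x - Fact ⇒ x - x

Two distinct leftmost derivations for the same string.

Ambiguous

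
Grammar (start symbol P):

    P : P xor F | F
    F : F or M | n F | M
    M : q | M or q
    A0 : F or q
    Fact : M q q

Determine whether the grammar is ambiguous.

Ambiguous

Witness: q or q

Derivation 1: P ⇒ F ⇒ F or M ⇒ M or M ⇒ q or M ⇒ q or q
Derivation 2: P ⇒ F ⇒ M ⇒ M or q ⇒ q or q

Two distinct leftmost derivations for the same string.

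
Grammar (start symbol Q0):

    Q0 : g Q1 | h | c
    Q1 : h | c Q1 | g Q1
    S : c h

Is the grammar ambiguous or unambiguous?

(S is unreachable from Q0, so its rules don't affect L(Q0).) Restricted to the reachable nonterminals, every rule has the form A → t or A → t B, and no two rules for the same A share a first terminal. The grammar encodes a DFA — one run per string.

Unambiguous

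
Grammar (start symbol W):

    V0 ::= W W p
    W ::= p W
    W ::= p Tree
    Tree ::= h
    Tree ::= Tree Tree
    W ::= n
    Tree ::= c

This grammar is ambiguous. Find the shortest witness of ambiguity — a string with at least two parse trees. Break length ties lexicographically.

p c c c

length 1: no string has ≥2 trees
length 2: no string has ≥2 trees
length 3: no string has ≥2 trees
length 4: p c c c has 2 parse trees

Two derivations of p c c c:
  W ⇒ p Tree ⇒ p Tree Tree ⇒ p Tree Tree Tree ⇒ p c Tree Tree ⇒ p c c Tree ⇒ p c c c
  W ⇒ p Tree ⇒ p Tree Tree ⇒ p c Tree ⇒ p c Tree Tree ⇒ p c c Tree ⇒ p c c c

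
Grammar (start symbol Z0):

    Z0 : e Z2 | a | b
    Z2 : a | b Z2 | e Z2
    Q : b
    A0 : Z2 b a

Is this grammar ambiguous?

Only Z0, Z2 are reachable from Z0; ignoring the rest: The reachable rules are right-linear with at most one rule per (nonterminal, next-terminal) pair. Each input token forces the next rule, so parsing is deterministic.

Unambiguous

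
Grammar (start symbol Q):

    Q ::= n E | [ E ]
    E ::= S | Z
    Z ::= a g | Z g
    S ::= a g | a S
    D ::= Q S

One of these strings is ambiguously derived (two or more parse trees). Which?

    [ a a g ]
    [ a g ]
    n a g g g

[ a a g ]: 1 tree
[ a g ]: 2 trees
n a g g g: 1 tree

[ a g ]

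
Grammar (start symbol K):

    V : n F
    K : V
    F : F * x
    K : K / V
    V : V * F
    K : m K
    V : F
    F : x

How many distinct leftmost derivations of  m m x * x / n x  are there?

Parse trees for m m x * x / n x:
  [K [K m [K m [K [V [V [F x]] * [F x]]]]] / [V n [F x]]]
  [K [K m [K m [K [V [F [F x] * x]]]]] / [V n [F x]]]
  [K m [K [K m [K [V [V [F x]] * [F x]]]] / [V n [F x]]]]
  [K m [K [K m [K [V [F [F x] * x]]]] / [V n [F x]]]]
  [K m [K m [K [K [V [V [F x]] * [F x]]] / [V n [F x]]]]]
  [K m [K m [K [K [V [F [F x] * x]]] / [V n [F x]]]]]

6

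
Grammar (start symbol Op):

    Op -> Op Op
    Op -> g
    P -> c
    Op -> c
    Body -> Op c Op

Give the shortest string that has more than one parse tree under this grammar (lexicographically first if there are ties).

length 1: no string has ≥2 trees
length 2: no string has ≥2 trees
length 3: c c c has 2 parse trees

Two derivations of c c c:
  Op ⇒ Op Op ⇒ Op Op Op ⇒ c Op Op ⇒ c c Op ⇒ c c c
  Op ⇒ Op Op ⇒ c Op ⇒ c Op Op ⇒ c c Op ⇒ c c c

c c c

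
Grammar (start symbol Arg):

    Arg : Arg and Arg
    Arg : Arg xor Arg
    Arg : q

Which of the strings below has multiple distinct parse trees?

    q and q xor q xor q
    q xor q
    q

q and q xor q xor q: 5 trees
q xor q: 1 tree
q: 1 tree

q and q xor q xor q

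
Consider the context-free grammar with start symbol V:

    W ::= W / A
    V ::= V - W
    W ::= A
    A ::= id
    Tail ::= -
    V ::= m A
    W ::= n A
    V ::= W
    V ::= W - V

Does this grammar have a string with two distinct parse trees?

Witness: id - id

Derivation 1: V ⇒ V - W ⇒ W - W ⇒ A - W ⇒ id - W ⇒ id - A ⇒ id - id
Derivation 2: V ⇒ W - V ⇒ A - V ⇒ id - V ⇒ id - W ⇒ id - A ⇒ id - id

Two distinct leftmost derivations for the same string.

Ambiguous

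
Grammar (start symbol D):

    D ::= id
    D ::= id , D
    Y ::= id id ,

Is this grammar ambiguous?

Only D is reachable from D; ignoring the rest: The reachable grammar is A → atom sep A | atom. Each atom is followed by either the separator (recurse) or end-of-string (stop) — no choice point.

Unambiguous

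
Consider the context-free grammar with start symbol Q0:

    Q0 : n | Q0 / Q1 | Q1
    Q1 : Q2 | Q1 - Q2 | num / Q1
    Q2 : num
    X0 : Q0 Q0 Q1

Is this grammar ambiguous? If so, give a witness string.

Witness: num / num

Derivation 1: Q0 ⇒ Q0 / Q1 ⇒ Q1 / Q1 ⇒ Q2 / Q1 ⇒ num / Q1 ⇒ num / Q2 ⇒ num / num
Derivation 2: Q0 ⇒ Q1 ⇒ num / Q1 ⇒ num / Q2 ⇒ num / num

Two distinct leftmost derivations for the same string.

Ambiguous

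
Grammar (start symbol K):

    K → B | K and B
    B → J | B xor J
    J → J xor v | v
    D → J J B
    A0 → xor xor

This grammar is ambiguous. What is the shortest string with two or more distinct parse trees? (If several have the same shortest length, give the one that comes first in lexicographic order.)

length 1: no string has ≥2 trees
length 3: v xor v has 2 parse trees

Two derivations of v xor v:
  K ⇒ B ⇒ J ⇒ J xor v ⇒ v xor v
  K ⇒ B ⇒ B xor J ⇒ J xor J ⇒ v xor J ⇒ v xor v

v xor v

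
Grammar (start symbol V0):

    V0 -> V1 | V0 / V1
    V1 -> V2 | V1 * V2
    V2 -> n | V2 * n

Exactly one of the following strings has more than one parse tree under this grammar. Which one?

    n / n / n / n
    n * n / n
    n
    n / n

n * n / n

n / n / n / n: 1 tree
n * n / n: 2 trees
n: 1 tree
n / n: 1 tree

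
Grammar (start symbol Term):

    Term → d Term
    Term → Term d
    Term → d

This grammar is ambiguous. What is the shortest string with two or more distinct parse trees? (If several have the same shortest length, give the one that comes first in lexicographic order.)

length 1: no string has ≥2 trees
length 2: d d has 2 parse trees

Two derivations of d d:
  Term ⇒ d Term ⇒ d d
  Term ⇒ Term d ⇒ d d

d d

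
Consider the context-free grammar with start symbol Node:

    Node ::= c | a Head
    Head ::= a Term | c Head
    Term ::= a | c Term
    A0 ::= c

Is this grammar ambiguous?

Only Node, Head, Term are reachable from Node; ignoring the rest: Each reachable nonterminal has at most one production per leading terminal, and all productions are right-linear; the derivation is determined token-by-token.

Unambiguous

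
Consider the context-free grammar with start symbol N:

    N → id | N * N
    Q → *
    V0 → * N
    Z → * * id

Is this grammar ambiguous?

Witness: id * id * id

Derivation 1: N ⇒ N * N ⇒ id * N ⇒ id * N * N ⇒ id * id * N ⇒ id * id * id
Derivation 2: N ⇒ N * N ⇒ N * N * N ⇒ id * N * N ⇒ id * id * N ⇒ id * id * id

Two distinct leftmost derivations for the same string.

Ambiguous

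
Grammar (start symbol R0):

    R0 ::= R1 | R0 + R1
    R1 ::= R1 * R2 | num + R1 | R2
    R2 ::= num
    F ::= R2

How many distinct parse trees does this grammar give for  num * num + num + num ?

Parse trees for num * num + num + num:
  [R0 [R0 [R1 [R1 [R2 num]] * [R2 num]]] + [R1 num + [R1 [R2 num]]]]
  [R0 [R0 [R0 [R1 [R1 [R2 num]] * [R2 num]]] + [R1 [R2 num]]] + [R1 [R2 num]]]

2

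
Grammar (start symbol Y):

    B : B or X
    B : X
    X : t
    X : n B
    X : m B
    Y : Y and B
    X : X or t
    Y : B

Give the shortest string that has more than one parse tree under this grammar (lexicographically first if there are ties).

length 1: no string has ≥2 trees
length 2: no string has ≥2 trees
length 3: t or t has 2 parse trees

Two derivations of t or t:
  Y ⇒ B ⇒ B or X ⇒ X or X ⇒ t or X ⇒ t or t
  Y ⇒ B ⇒ X ⇒ X or t ⇒ t or t

t or t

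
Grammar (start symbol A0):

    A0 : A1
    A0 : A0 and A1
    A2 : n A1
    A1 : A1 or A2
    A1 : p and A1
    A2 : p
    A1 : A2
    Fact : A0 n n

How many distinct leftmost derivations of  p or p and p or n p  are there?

1

Parse trees for p or p and p or n p:
  [A0 [A0 [A1 [A1 [A2 p]] or [A2 p]]] and [A1 [A1 [A2 p]] or [A2 n [A1 [A2 p]]]]]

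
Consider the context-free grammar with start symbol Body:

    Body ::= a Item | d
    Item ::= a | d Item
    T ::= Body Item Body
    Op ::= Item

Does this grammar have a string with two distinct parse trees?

Unambiguous

Only Body, Item are reachable from Body; ignoring the rest: Each reachable nonterminal has at most one production per leading terminal, and all productions are right-linear; the derivation is determined token-by-token.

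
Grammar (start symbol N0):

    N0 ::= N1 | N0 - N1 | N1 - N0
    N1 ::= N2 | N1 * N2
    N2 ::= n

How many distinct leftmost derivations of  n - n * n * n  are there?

2

Parse trees for n - n * n * n:
  [N0 [N0 [N1 [N2 n]]] - [N1 [N1 [N1 [N2 n]] * [N2 n]] * [N2 n]]]
  [N0 [N1 [N2 n]] - [N0 [N1 [N1 [N1 [N2 n]] * [N2 n]] * [N2 n]]]]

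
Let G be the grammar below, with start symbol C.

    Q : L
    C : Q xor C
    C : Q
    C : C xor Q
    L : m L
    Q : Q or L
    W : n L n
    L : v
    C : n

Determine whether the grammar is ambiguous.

Ambiguous

Witness: v xor v

Derivation 1: C ⇒ Q xor C ⇒ L xor C ⇒ v xor C ⇒ v xor Q ⇒ v xor L ⇒ v xor v
Derivation 2: C ⇒ C xor Q ⇒ Q xor Q ⇒ L xor Q ⇒ v xor Q ⇒ v xor L ⇒ v xor v

Two distinct leftmost derivations for the same string.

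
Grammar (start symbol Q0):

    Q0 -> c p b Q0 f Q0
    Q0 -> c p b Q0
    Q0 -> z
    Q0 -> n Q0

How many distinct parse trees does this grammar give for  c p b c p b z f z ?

Parse trees for c p b c p b z f z:
  [Q0 c p b [Q0 c p b [Q0 z]] f [Q0 z]]
  [Q0 c p b [Q0 c p b [Q0 z] f [Q0 z]]]

2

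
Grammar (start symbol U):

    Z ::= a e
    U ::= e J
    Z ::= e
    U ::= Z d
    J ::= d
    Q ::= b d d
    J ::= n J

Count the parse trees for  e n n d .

Parse trees for e n n d:
  [U e [J n [J n [J d]]]]

1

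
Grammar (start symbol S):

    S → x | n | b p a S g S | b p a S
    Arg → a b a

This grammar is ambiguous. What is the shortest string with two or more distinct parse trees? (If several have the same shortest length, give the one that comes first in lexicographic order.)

b p a b p a n g n

length 1: no string has ≥2 trees
length 4: no string has ≥2 trees
length 6: no string has ≥2 trees
length 7: no string has ≥2 trees
length 9: b p a b p a n g n has 2 parse trees

Two derivations of b p a b p a n g n:
  S ⇒ b p a S g S ⇒ b p a b p a S g S ⇒ b p a b p a n g S ⇒ b p a b p a n g n
  S ⇒ b p a S ⇒ b p a b p a S g S ⇒ b p a b p a n g S ⇒ b p a b p a n g n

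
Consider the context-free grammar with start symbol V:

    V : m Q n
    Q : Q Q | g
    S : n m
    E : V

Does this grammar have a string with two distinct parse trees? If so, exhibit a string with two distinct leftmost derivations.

Ambiguous

Witness: m g g g n

Derivation 1: V ⇒ m Q n ⇒ m Q Q n ⇒ m Q Q Q n ⇒ m g Q Q n ⇒ m g g Q n ⇒ m g g g n
Derivation 2: V ⇒ m Q n ⇒ m Q Q n ⇒ m g Q n ⇒ m g Q Q n ⇒ m g g Q n ⇒ m g g g n

Two distinct leftmost derivations for the same string.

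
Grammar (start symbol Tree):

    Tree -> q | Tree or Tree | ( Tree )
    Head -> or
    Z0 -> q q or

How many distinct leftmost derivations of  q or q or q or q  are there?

Parse trees for q or q or q or q:
  [Tree [Tree q] or [Tree [Tree q] or [Tree [Tree q] or [Tree q]]]]
  [Tree [Tree q] or [Tree [Tree [Tree q] or [Tree q]] or [Tree q]]]
  [Tree [Tree [Tree q] or [Tree q]] or [Tree [Tree q] or [Tree q]]]
  [Tree [Tree [Tree q] or [Tree [Tree q] or [Tree q]]] or [Tree q]]
  [Tree [Tree [Tree [Tree q] or [Tree q]] or [Tree q]] or [Tree q]]

5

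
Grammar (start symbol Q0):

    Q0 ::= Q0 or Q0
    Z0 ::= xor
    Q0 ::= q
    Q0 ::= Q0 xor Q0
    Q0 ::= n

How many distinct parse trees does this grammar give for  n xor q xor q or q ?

Parse trees for n xor q xor q or q:
  [Q0 [Q0 [Q0 n] xor [Q0 [Q0 q] xor [Q0 q]]] or [Q0 q]]
  [Q0 [Q0 [Q0 [Q0 n] xor [Q0 q]] xor [Q0 q]] or [Q0 q]]
  [Q0 [Q0 n] xor [Q0 [Q0 [Q0 q] xor [Q0 q]] or [Q0 q]]]
  [Q0 [Q0 n] xor [Q0 [Q0 q] xor [Q0 [Q0 q] or [Q0 q]]]]
  [Q0 [Q0 [Q0 n] xor [Q0 q]] xor [Q0 [Q0 q] or [Q0 q]]]

5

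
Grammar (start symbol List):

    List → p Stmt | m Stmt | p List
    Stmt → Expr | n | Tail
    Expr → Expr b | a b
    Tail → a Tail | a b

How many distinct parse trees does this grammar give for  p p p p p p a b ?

Parse trees for p p p p p p a b:
  [List p [List p [List p [List p [List p [List p [Stmt [Expr a b]]]]]]]]
  [List p [List p [List p [List p [List p [List p [Stmt [Tail a b]]]]]]]]

2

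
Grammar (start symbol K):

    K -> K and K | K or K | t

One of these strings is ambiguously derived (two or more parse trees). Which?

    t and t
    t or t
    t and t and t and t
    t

t and t and t and t

t and t: 1 tree
t or t: 1 tree
t and t and t and t: 5 trees
t: 1 tree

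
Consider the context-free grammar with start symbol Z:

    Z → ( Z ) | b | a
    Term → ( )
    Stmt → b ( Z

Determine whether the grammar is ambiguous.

(Term, Stmt are unreachable from Z, so their rules don't affect L(Z).) L(Z) is { openⁿ atom closeⁿ : n ≥ 0 }. The bracket depth fixes n, and the derivation is forced at every step.

Unambiguous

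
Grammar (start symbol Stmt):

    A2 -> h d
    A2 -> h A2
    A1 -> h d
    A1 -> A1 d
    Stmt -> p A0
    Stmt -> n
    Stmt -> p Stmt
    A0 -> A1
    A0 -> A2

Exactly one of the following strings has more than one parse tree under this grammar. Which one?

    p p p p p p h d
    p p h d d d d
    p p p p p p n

p p p p p p h d

p p p p p p h d: 2 trees
p p h d d d d: 1 tree
p p p p p p n: 1 tree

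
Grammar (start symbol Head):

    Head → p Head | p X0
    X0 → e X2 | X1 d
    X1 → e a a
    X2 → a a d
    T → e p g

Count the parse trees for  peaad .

2

Parse trees for peaad:
  [Head p [X0 e [X2 a a d]]]
  [Head p [X0 [X1 e a a] d]]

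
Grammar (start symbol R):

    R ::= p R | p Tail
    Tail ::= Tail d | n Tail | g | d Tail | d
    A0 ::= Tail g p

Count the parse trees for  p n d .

Parse trees for p n d:
  [R p [Tail n [Tail d]]]

1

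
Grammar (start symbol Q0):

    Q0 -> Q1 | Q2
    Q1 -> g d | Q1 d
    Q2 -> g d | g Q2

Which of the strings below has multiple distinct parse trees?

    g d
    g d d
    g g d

g d: 2 trees
g d d: 1 tree
g g d: 1 tree

g d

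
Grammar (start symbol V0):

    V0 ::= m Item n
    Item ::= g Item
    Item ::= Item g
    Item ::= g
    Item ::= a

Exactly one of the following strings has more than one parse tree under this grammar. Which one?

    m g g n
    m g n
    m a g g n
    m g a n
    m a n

m g g n

m g g n: 2 trees
m g n: 1 tree
m a g g n: 1 tree
m g a n: 1 tree
m a n: 1 tree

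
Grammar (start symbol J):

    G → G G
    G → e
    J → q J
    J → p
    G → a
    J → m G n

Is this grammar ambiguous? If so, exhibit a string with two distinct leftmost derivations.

Ambiguous

Witness: m a a a n

Derivation 1: J ⇒ m G n ⇒ m G G n ⇒ m G G G n ⇒ m a G G n ⇒ m a a G n ⇒ m a a a n
Derivation 2: J ⇒ m G n ⇒ m G G n ⇒ m a G n ⇒ m a G G n ⇒ m a a G n ⇒ m a a a n

Two distinct leftmost derivations for the same string.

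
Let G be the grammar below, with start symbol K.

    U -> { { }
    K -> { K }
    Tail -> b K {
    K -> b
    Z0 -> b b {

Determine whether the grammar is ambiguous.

Unambiguous

(Z0, U, Tail are unreachable from K, so their rules don't affect L(K).) Each string is a nest of matched brackets around a single atom. An opening bracket forces the recursive rule; an atom forces the base rule.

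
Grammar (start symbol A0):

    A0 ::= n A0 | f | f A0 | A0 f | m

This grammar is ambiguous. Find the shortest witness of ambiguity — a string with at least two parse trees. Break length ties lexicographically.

length 1: no string has ≥2 trees
length 2: f f has 2 parse trees

Two derivations of f f:
  A0 ⇒ f A0 ⇒ f f
  A0 ⇒ A0 f ⇒ f f

f f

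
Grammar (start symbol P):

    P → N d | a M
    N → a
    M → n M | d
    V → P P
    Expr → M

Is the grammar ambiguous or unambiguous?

Ambiguous

Witness: a d

Derivation 1: P ⇒ N d ⇒ a d
Derivation 2: P ⇒ a M ⇒ a d

Two distinct leftmost derivations for the same string.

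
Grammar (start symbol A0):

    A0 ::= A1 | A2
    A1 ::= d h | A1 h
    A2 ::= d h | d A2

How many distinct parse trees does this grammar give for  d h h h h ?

1

Parse trees for d h h h h:
  [A0 [A1 [A1 [A1 [A1 d h] h] h] h]]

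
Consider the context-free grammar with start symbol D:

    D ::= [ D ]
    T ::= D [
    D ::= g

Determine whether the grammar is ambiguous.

Only D is reachable from D; ignoring the rest: L(D) is { openⁿ atom closeⁿ : n ≥ 0 }. The bracket depth fixes n, and the derivation is forced at every step.

Unambiguous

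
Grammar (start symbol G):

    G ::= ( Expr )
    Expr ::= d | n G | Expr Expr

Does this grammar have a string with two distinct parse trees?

Ambiguous

Witness: ( d d d )

Derivation 1: G ⇒ ( Expr ) ⇒ ( Expr Expr ) ⇒ ( d Expr ) ⇒ ( d Expr Expr ) ⇒ ( d d Expr ) ⇒ ( d d d )
Derivation 2: G ⇒ ( Expr ) ⇒ ( Expr Expr ) ⇒ ( Expr Expr Expr ) ⇒ ( d Expr Expr ) ⇒ ( d d Expr ) ⇒ ( d d d )

Two distinct leftmost derivations for the same string.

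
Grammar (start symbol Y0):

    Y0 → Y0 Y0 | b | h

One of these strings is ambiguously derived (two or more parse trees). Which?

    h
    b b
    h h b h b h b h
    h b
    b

h h b h b h b h

h: 1 tree
b b: 1 tree
h h b h b h b h: 429 trees
h b: 1 tree
b: 1 tree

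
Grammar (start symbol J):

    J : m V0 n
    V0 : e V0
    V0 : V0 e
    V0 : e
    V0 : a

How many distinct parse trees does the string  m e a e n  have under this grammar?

2

Parse trees for m e a e n:
  [J m [V0 e [V0 [V0 a] e]] n]
  [J m [V0 [V0 e [V0 a]] e] n]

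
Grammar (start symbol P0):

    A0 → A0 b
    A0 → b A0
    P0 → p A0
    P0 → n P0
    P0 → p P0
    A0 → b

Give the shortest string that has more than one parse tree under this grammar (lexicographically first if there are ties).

p b b

length 2: no string has ≥2 trees
length 3: p b b has 2 parse trees

Two derivations of p b b:
  P0 ⇒ p A0 ⇒ p A0 b ⇒ p b b
  P0 ⇒ p A0 ⇒ p b A0 ⇒ p b b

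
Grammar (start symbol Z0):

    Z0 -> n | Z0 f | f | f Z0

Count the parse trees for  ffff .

Parse trees for ffff:
  [Z0 [Z0 [Z0 [Z0 f] f] f] f]
  [Z0 [Z0 [Z0 f [Z0 f]] f] f]
  [Z0 [Z0 f [Z0 [Z0 f] f]] f]
  [Z0 [Z0 f [Z0 f [Z0 f]]] f]
  [Z0 f [Z0 [Z0 [Z0 f] f] f]]
  [Z0 f [Z0 [Z0 f [Z0 f]] f]]
  [Z0 f [Z0 f [Z0 [Z0 f] f]]]
  [Z0 f [Z0 f [Z0 f [Z0 f]]]]

8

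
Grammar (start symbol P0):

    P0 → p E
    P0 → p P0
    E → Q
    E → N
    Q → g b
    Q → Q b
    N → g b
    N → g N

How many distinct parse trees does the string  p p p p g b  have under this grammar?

2

Parse trees for p p p p g b:
  [P0 p [P0 p [P0 p [P0 p [E [Q g b]]]]]]
  [P0 p [P0 p [P0 p [P0 p [E [N g b]]]]]]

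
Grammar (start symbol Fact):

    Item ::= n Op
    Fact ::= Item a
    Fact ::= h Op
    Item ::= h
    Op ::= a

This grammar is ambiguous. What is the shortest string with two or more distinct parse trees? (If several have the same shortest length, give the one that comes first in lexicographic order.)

h a

length 2: h a has 2 parse trees

Two derivations of h a:
  Fact ⇒ Item a ⇒ h a
  Fact ⇒ h Op ⇒ h a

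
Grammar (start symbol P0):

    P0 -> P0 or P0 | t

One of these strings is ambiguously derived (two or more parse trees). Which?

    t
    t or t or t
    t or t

t: 1 tree
t or t or t: 2 trees
t or t: 1 tree

t or t or t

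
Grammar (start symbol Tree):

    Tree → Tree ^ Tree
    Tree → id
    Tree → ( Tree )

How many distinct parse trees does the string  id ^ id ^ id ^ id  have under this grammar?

Parse trees for id ^ id ^ id ^ id:
  [Tree [Tree id] ^ [Tree [Tree id] ^ [Tree [Tree id] ^ [Tree id]]]]
  [Tree [Tree id] ^ [Tree [Tree [Tree id] ^ [Tree id]] ^ [Tree id]]]
  [Tree [Tree [Tree id] ^ [Tree id]] ^ [Tree [Tree id] ^ [Tree id]]]
  [Tree [Tree [Tree id] ^ [Tree [Tree id] ^ [Tree id]]] ^ [Tree id]]
  [Tree [Tree [Tree [Tree id] ^ [Tree id]] ^ [Tree id]] ^ [Tree id]]

5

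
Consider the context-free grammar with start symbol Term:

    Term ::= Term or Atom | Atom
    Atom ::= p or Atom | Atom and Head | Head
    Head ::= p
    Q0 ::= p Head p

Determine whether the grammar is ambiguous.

Ambiguous

Witness: p or p

Derivation 1: Term ⇒ Term or Atom ⇒ Atom or Atom ⇒ Head or Atom ⇒ p or Atom ⇒ p or Head ⇒ p or p
Derivation 2: Term ⇒ Atom ⇒ p or Atom ⇒ p or Head ⇒ p or p

Two distinct leftmost derivations for the same string.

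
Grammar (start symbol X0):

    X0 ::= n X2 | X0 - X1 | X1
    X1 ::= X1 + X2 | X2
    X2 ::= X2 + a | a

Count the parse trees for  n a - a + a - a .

2

Parse trees for n a - a + a - a:
  [X0 [X0 [X0 n [X2 a]] - [X1 [X1 [X2 a]] + [X2 a]]] - [X1 [X2 a]]]
  [X0 [X0 [X0 n [X2 a]] - [X1 [X2 [X2 a] + a]]] - [X1 [X2 a]]]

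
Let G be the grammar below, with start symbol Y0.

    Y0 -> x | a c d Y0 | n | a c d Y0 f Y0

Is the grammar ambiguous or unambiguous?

Witness: a c d a c d n f n

Derivation 1: Y0 ⇒ a c d Y0 ⇒ a c d a c d Y0 f Y0 ⇒ a c d a c d n f Y0 ⇒ a c d a c d n f n
Derivation 2: Y0 ⇒ a c d Y0 f Y0 ⇒ a c d a c d Y0 f Y0 ⇒ a c d a c d n f Y0 ⇒ a c d a c d n f n

Two distinct leftmost derivations for the same string.

Ambiguous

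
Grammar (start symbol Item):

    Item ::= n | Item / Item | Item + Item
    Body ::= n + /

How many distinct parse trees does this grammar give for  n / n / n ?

2

Parse trees for n / n / n:
  [Item [Item n] / [Item [Item n] / [Item n]]]
  [Item [Item [Item n] / [Item n]] / [Item n]]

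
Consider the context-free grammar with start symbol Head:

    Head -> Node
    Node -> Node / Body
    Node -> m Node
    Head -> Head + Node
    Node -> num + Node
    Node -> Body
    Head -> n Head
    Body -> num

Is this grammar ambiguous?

Ambiguous

Witness: num + num

Derivation 1: Head ⇒ Node ⇒ num + Node ⇒ num + Body ⇒ num + num
Derivation 2: Head ⇒ Head + Node ⇒ Node + Node ⇒ Body + Node ⇒ num + Node ⇒ num + Body ⇒ num + num

Two distinct leftmost derivations for the same string.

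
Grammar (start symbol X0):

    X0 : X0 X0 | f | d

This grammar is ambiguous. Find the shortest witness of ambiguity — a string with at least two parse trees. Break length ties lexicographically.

d d d

length 1: no string has ≥2 trees
length 2: no string has ≥2 trees
length 3: d d d has 2 parse trees

Two derivations of d d d:
  X0 ⇒ X0 X0 ⇒ X0 X0 X0 ⇒ d X0 X0 ⇒ d d X0 ⇒ d d d
  X0 ⇒ X0 X0 ⇒ d X0 ⇒ d X0 X0 ⇒ d d X0 ⇒ d d d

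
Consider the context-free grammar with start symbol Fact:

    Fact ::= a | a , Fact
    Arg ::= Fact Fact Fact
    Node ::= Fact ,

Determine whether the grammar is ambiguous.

Unambiguous

Only Fact is reachable from Fact; ignoring the rest: Right-recursive list with a separator: after each atom, whether the separator follows determines the rule. One parse per string.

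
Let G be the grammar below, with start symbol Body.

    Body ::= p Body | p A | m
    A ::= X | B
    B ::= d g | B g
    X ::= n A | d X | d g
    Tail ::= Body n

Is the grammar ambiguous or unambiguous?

Ambiguous

Witness: p d g

Derivation 1: Body ⇒ p A ⇒ p X ⇒ p d g
Derivation 2: Body ⇒ p A ⇒ p B ⇒ p d g

Two distinct leftmost derivations for the same string.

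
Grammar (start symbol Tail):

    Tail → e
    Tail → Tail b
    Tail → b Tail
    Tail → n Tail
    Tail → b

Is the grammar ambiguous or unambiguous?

Ambiguous

Witness: b b

Derivation 1: Tail ⇒ Tail b ⇒ b b
Derivation 2: Tail ⇒ b Tail ⇒ b b

Two distinct leftmost derivations for the same string.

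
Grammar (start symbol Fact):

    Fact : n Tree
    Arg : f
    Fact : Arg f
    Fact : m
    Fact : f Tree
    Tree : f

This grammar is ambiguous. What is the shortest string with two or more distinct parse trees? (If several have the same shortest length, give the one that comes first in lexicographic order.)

f f

length 1: no string has ≥2 trees
length 2: f f has 2 parse trees

Two derivations of f f:
  Fact ⇒ Arg f ⇒ f f
  Fact ⇒ f Tree ⇒ f f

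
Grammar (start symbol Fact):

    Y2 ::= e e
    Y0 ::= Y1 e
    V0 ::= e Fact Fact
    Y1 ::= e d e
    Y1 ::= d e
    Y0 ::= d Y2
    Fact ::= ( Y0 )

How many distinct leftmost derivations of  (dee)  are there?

2

Parse trees for (dee):
  [Fact ( [Y0 [Y1 d e] e] )]
  [Fact ( [Y0 d [Y2 e e]] )]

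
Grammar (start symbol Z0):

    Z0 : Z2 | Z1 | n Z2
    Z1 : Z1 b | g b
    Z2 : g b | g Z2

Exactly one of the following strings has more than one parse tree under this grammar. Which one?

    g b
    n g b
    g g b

g b: 2 trees
n g b: 1 tree
g g b: 1 tree

g b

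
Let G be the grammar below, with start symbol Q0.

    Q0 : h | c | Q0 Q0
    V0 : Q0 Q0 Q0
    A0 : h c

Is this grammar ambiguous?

Witness: c c c

Derivation 1: Q0 ⇒ Q0 Q0 ⇒ c Q0 ⇒ c Q0 Q0 ⇒ c c Q0 ⇒ c c c
Derivation 2: Q0 ⇒ Q0 Q0 ⇒ Q0 Q0 Q0 ⇒ c Q0 Q0 ⇒ c c Q0 ⇒ c c c

Two distinct leftmost derivations for the same string.

Ambiguous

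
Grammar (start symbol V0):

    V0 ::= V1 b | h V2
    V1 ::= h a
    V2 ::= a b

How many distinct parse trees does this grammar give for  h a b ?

Parse trees for h a b:
  [V0 [V1 h a] b]
  [V0 h [V2 a b]]

2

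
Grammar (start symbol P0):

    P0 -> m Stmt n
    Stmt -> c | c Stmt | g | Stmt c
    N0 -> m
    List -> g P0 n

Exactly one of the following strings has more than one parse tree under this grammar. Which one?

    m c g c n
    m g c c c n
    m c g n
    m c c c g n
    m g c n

m c g c n

m c g c n: 2 trees
m g c c c n: 1 tree
m c g n: 1 tree
m c c c g n: 1 tree
m g c n: 1 tree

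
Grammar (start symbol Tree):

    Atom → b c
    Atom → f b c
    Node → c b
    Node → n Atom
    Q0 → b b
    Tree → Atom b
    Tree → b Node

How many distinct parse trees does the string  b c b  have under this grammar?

2

Parse trees for b c b:
  [Tree [Atom b c] b]
  [Tree b [Node c b]]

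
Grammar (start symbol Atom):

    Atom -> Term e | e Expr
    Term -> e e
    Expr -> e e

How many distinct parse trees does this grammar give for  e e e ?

2

Parse trees for e e e:
  [Atom [Term e e] e]
  [Atom e [Expr e e]]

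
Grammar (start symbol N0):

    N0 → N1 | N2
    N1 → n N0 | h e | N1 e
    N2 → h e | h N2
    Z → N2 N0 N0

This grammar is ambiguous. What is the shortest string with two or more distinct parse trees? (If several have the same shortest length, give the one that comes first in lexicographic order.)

length 2: h e has 2 parse trees

Two derivations of h e:
  N0 ⇒ N1 ⇒ h e
  N0 ⇒ N2 ⇒ h e

h e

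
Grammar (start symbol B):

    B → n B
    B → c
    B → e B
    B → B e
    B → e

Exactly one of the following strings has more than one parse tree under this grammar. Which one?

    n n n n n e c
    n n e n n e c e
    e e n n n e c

n n n n n e c: 1 tree
n n e n n e c e: 7 trees
e e n n n e c: 1 tree

n n e n n e c e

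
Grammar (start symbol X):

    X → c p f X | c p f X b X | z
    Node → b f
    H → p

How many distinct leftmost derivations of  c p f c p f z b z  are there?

2

Parse trees for c p f c p f z b z:
  [X c p f [X c p f [X z] b [X z]]]
  [X c p f [X c p f [X z]] b [X z]]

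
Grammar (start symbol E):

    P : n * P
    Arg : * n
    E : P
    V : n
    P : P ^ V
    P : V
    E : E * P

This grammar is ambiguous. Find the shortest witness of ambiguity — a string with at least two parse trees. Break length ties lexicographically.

n * n

length 1: no string has ≥2 trees
length 3: n * n has 2 parse trees

Two derivations of n * n:
  E ⇒ P ⇒ n * P ⇒ n * V ⇒ n * n
  E ⇒ E * P ⇒ P * P ⇒ V * P ⇒ n * P ⇒ n * V ⇒ n * n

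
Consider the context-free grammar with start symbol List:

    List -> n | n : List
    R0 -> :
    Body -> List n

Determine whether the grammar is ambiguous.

Only List is reachable from List; ignoring the rest: Right-recursive list with a separator: after each atom, whether the separator follows determines the rule. One parse per string.

Unambiguous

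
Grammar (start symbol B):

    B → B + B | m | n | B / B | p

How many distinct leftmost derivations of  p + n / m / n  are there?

5

Parse trees for p + n / m / n:
  [B [B p] + [B [B n] / [B [B m] / [B n]]]]
  [B [B p] + [B [B [B n] / [B m]] / [B n]]]
  [B [B [B p] + [B n]] / [B [B m] / [B n]]]
  [B [B [B p] + [B [B n] / [B m]]] / [B n]]
  [B [B [B [B p] + [B n]] / [B m]] / [B n]]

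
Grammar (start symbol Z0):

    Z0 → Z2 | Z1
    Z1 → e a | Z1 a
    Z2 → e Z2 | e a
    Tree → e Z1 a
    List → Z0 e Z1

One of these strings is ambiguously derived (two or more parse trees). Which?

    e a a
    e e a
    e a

e a

e a a: 1 tree
e e a: 1 tree
e a: 2 trees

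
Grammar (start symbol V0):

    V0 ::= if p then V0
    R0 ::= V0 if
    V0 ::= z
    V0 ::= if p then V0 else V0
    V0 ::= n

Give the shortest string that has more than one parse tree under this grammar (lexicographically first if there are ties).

if p then if p then n else n

length 1: no string has ≥2 trees
length 4: no string has ≥2 trees
length 6: no string has ≥2 trees
length 7: no string has ≥2 trees
length 9: if p then if p then n else n has 2 parse trees

Two derivations of if p then if p then n else n:
  V0 ⇒ if p then V0 ⇒ if p then if p then V0 else V0 ⇒ if p then if p then n else V0 ⇒ if p then if p then n else n
  V0 ⇒ if p then V0 else V0 ⇒ if p then if p then V0 else V0 ⇒ if p then if p then n else V0 ⇒ if p then if p then n else n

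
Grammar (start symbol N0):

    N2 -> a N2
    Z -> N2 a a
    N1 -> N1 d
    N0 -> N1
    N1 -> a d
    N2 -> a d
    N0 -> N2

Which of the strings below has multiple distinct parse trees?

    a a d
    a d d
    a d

a d

a a d: 1 tree
a d d: 1 tree
a d: 2 trees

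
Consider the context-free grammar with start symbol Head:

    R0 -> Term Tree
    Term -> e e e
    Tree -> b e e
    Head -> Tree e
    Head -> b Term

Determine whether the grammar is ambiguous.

Ambiguous

Witness: b e e e

Derivation 1: Head ⇒ Tree e ⇒ b e e e
Derivation 2: Head ⇒ b Term ⇒ b e e e

Two distinct leftmost derivations for the same string.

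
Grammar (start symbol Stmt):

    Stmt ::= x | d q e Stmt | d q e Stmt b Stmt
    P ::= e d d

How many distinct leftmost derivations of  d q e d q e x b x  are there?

2

Parse trees for d q e d q e x b x:
  [Stmt d q e [Stmt d q e [Stmt x] b [Stmt x]]]
  [Stmt d q e [Stmt d q e [Stmt x]] b [Stmt x]]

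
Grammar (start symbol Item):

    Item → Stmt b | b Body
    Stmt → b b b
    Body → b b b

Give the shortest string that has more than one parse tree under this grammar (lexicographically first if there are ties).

b b b b

length 4: b b b b has 2 parse trees

Two derivations of b b b b:
  Item ⇒ Stmt b ⇒ b b b b
  Item ⇒ b Body ⇒ b b b b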